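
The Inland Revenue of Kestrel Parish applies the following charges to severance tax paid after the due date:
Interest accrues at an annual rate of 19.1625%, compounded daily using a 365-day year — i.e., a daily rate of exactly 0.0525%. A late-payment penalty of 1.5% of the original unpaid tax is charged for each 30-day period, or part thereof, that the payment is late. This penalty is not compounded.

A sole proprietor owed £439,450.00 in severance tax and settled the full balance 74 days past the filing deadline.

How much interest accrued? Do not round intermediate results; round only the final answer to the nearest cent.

Interest: £439,450.00 × ((1 + 0.000525)^74 − 1) = £439,450.00 × 0.03960393… = £17,403.9477…

£17,403.95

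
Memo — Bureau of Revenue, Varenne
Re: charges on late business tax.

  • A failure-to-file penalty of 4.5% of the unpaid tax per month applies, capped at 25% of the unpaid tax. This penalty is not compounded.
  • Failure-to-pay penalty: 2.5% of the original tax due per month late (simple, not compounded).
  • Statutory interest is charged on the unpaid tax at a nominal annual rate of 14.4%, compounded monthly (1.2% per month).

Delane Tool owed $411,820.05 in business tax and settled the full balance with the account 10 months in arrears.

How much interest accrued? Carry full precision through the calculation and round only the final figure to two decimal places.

$52,174.21

Interest: $411,820.05 × ((1 + 0.012)^10 − 1) = $411,820.05 × 0.1266918… = $52,174.2143…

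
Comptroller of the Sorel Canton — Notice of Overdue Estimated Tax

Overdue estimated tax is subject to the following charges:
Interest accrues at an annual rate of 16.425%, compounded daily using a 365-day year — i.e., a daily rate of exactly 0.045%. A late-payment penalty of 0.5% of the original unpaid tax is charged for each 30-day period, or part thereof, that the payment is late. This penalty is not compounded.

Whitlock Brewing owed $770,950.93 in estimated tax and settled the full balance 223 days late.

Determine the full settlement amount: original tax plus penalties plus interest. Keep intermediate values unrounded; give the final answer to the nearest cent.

Penalty periods: ⌈223/30⌉ = 8; penalty = 8 × 0.5% × $770,950.93 = $30,838.04…
Interest: $770,950.93 × ((1 + 0.00045)^223 − 1) = $770,950.93 × 0.10553284… = $81,360.6421…
Total = $770,950.93 + $30,838.0372 + $81,360.6421… = $883,149.61

$883,149.61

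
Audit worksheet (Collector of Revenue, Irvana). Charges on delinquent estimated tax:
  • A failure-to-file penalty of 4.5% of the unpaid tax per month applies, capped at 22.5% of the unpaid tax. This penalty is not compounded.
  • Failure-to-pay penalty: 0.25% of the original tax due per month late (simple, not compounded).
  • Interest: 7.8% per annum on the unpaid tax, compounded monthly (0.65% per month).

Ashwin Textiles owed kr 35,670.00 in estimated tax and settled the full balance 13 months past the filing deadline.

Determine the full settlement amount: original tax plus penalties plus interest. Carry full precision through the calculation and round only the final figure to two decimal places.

Failure-to-file: 13 × 4.5% × kr 35,670.00 = kr 20,866.95, capped at 22.5% × kr 35,670.00 = kr 8,025.75
Failure-to-pay penalty: 13 × 0.25% × kr 35,670.00 = kr 1,159.28…
Interest: kr 35,670.00 × ((1 + 0.0065)^13 − 1) = kr 35,670.00 × 0.0878753… = kr 3,134.5132…
Total = kr 35,670.00 + kr 9,185.0250 + kr 3,134.5132… = kr 47,989.54

kr 47,989.54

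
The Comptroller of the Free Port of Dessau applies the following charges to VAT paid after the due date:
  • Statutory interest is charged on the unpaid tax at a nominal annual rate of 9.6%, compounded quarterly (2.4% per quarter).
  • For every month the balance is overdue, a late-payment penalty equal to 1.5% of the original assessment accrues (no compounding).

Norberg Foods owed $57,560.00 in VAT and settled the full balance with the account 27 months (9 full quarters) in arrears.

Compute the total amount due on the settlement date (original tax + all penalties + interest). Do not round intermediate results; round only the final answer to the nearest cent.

$94,567.63

Late-payment penalty: 27 × 1.5% × $57,560.00 = $23,311.80
Interest: $57,560.00 × ((1 + 0.024)^9 − 1) = $57,560.00 × 0.2379400… = $13,695.8287…
Total = $57,560.00 + $23,311.8000 + $13,695.8287… = $94,567.63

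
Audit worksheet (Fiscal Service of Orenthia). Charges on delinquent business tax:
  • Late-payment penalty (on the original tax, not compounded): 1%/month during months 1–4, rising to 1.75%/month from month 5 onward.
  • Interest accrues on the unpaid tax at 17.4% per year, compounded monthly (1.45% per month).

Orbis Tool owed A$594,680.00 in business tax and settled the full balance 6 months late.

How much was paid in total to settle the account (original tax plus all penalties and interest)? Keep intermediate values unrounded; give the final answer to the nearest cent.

A$692,930.29

Penalty, months 1–4: 4 × 1% × A$594,680.00 = A$23,787.20
Penalty, months 5–6: 2 × 1.75% × A$594,680.00 = A$20,813.80
Interest: A$594,680.00 × ((1 + 0.0145)^6 − 1) = A$594,680.00 × 0.0902154… = A$53,649.2878…
Total = A$594,680.00 + A$44,601.0000 + A$53,649.2878… = A$692,930.29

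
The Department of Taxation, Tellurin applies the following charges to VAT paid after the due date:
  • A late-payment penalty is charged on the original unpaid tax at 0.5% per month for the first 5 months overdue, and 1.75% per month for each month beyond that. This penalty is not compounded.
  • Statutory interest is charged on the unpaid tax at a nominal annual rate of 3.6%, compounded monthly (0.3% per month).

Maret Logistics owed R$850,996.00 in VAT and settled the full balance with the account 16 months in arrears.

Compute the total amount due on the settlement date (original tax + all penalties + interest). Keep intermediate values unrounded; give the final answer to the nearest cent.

R$1,077,867.51

Penalty, months 1–5: 5 × 0.5% × R$850,996.00 = R$21,274.90
Penalty, months 6–16: 11 × 1.75% × R$850,996.00 = R$163,816.73
Interest: R$850,996.00 × ((1 + 0.003)^16 − 1) = R$850,996.00 × 0.0490953… = R$41,779.8771…
Total = R$850,996.00 + R$185,091.6300 + R$41,779.8771… = R$1,077,867.51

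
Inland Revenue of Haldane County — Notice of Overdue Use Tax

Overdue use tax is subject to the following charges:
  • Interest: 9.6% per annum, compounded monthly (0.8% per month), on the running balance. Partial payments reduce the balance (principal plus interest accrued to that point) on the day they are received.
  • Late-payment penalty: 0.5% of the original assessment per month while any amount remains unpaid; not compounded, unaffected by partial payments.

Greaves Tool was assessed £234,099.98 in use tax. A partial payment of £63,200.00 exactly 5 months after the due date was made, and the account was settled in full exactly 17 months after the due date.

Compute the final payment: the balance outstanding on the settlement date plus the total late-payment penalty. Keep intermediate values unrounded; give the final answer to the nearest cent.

Balance at month 5: £234,099.9800 × (1 + 0.008)^5 = £243,615.0066…
After £63,200.00 payment: £243,615.0066… − £63,200.00 = £180,415.0066…
Balance at month 17: £180,415.0066… × (1 + 0.008)^12 = £198,517.6127…
Penalty: 17 × 0.5% × £234,099.98 = £19,898.50…
Final settlement = outstanding balance + penalty = £198,517.6127… + £19,898.50… = £218,416.11

£218,416.11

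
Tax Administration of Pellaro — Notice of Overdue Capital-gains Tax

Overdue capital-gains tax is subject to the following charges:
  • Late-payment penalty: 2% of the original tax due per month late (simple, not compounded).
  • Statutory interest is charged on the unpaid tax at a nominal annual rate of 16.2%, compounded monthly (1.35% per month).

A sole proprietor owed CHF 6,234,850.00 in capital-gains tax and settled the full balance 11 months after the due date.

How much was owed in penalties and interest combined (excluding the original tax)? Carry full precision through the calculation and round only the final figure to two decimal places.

CHF 2,362,639.56

Late-payment penalty: 11 × 2% × CHF 6,234,850.00 = CHF 1,371,667.00
Interest: CHF 6,234,850.00 × ((1 + 0.0135)^11 − 1) = CHF 6,234,850.00 × 0.1589409… = CHF 990,972.5633…
Penalties + interest = CHF 1,371,667.0000 + CHF 990,972.5633… = CHF 2,362,639.56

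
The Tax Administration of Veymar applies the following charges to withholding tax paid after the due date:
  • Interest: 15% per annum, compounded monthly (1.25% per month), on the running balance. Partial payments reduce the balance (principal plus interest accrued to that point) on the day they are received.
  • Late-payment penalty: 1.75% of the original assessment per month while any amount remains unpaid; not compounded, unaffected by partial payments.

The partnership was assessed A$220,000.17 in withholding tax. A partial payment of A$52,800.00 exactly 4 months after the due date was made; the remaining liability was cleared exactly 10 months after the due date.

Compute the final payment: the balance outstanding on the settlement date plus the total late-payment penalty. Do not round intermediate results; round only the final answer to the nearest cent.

A$230,713.97

Balance at month 4: A$220,000.1700 × (1 + 0.0125)^4 = A$231,208.1528…
After A$52,800.00 payment: A$231,208.1528… − A$52,800.00 = A$178,408.1528…
Balance at month 10: A$178,408.1528… × (1 + 0.0125)^6 = A$192,213.9431…
Penalty: 10 × 1.75% × A$220,000.17 = A$38,500.03…
Final settlement = outstanding balance + penalty = A$192,213.9431… + A$38,500.03… = A$230,713.97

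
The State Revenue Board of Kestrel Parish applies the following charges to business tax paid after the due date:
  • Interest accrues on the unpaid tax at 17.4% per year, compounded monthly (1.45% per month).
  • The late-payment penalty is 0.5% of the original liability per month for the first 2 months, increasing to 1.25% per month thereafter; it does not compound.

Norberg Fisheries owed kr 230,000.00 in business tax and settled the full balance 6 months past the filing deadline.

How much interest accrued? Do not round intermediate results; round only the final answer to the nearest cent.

Interest: kr 230,000.00 × ((1 + 0.0145)^6 − 1) = kr 230,000.00 × 0.0902154… = kr 20,749.5396…

kr 20,749.54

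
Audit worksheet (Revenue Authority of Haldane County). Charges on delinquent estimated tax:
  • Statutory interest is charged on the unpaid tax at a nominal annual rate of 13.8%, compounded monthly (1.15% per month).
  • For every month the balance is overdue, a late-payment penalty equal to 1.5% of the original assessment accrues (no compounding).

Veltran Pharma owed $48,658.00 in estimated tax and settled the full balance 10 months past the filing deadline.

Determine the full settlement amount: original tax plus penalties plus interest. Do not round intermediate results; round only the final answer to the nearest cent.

Late-payment penalty = 1.5% × $48,658.00 × 10 mo = $7,298.70
Interest: $48,658.00 × ((1 + 0.0115)^10 − 1) = $48,658.00 × 0.1211375… = $5,894.3075…
Total = $48,658.00 + $7,298.7000 + $5,894.3075… = $61,851.01

$61,851.01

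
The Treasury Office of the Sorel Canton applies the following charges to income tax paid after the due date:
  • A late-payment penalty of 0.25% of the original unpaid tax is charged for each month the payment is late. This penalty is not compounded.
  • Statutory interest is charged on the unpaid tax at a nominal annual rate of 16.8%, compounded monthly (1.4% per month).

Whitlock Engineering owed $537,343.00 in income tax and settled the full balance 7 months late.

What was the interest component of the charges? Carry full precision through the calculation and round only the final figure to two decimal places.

Interest: $537,343.00 × ((1 + 0.014)^7 − 1) = $537,343.00 × 0.1022134… = $54,923.6528…

$54,923.65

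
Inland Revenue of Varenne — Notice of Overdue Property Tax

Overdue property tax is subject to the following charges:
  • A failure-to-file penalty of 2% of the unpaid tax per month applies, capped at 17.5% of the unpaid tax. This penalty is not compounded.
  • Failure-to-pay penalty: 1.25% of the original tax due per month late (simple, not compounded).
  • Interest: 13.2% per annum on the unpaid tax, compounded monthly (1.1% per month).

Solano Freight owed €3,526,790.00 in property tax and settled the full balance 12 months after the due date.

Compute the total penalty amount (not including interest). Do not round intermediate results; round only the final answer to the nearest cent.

€1,146,206.75

Failure-to-file: 12 × 2% × €3,526,790.00 = €846,429.60, capped at 17.5% × €3,526,790.00 = €617,188.25
Failure-to-pay penalty = 1.25% × €3,526,790.00 × 12 mo = €529,018.50
Total penalty = €617,188.25 + €529,018.50 = €1,146,206.75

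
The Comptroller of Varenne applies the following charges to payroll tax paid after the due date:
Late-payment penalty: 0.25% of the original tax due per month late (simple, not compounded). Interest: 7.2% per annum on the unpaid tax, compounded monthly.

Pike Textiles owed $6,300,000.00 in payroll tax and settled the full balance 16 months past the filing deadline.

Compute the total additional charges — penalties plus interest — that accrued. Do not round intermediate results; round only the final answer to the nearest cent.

Late-payment penalty: 16 × 0.25% × $6,300,000.00 = $252,000.00
Interest (7.2%/yr ÷ 12 = 0.6%/month): $6,300,000.00 × ((1 + 0.006)^16 − 1) = $632,793.1243…
Penalties + interest = $252,000.0000 + $632,793.1243… = $884,793.12

$884,793.12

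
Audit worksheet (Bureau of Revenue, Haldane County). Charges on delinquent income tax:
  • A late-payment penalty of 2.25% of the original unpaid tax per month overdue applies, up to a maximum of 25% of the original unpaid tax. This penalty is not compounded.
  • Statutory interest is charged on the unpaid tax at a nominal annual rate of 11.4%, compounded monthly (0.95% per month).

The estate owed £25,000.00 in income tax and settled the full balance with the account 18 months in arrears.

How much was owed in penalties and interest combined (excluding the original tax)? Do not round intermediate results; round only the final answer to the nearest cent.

Penalty (uncapped): 18 × 2.25% × £25,000.00 = £10,125.00; cap = 25% × £25,000.00 = £6,250.00 → penalty = £6,250.00
Interest: £25,000.00 × ((1 + 0.0095)^18 − 1) = £25,000.00 × 0.1855335… = £4,638.3367…
Penalties + interest = £6,250.0000 + £4,638.3367… = £10,888.34

£10,888.34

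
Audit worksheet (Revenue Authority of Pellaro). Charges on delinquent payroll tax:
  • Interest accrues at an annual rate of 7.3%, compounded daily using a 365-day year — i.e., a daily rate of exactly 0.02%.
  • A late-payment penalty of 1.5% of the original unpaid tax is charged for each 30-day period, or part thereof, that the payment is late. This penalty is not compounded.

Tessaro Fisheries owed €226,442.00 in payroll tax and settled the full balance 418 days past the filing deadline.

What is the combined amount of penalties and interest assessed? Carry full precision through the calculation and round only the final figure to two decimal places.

€67,295.13

Penalty periods: ⌈418/30⌉ = 14; penalty = 14 × 1.5% × €226,442.00 = €47,552.82
Interest: €226,442.00 × ((1 + 0.0002)^418 − 1) = €226,442.00 × 0.08718484… = €19,742.3099…
Penalties + interest = €47,552.8200 + €19,742.3099… = €67,295.13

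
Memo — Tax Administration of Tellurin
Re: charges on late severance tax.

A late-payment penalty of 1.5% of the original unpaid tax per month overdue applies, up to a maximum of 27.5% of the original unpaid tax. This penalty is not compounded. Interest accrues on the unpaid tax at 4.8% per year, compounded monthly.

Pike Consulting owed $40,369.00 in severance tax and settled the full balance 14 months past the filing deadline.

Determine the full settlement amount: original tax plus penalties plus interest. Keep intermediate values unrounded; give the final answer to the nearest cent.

Penalty: 14 × 1.5% × $40,369.00 = $8,477.49 (below the 27.5% cap of $11,101.48…)
Interest (4.8%/yr ÷ 12 = 0.4%/month): $40,369.00 × ((1 + 0.004)^14 − 1) = $2,320.3921…
Total = $40,369.00 + $8,477.4900 + $2,320.3921… = $51,166.88

$51,166.88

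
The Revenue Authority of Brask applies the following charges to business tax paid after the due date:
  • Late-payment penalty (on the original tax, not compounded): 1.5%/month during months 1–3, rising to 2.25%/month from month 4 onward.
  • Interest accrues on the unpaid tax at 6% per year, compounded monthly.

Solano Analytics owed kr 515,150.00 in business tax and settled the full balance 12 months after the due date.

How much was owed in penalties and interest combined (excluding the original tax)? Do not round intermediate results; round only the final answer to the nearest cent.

kr 159,272.95

Penalty, months 1–3: 3 × 1.5% × kr 515,150.00 = kr 23,181.75
Penalty, months 4–12: 9 × 2.25% × kr 515,150.00 = kr 104,317.88…
Interest (6%/yr ÷ 12 = 0.5%/month): kr 515,150.00 × ((1 + 0.005)^12 − 1) = kr 31,773.3248…
Penalties + interest = kr 127,499.6250 + kr 31,773.3248… = kr 159,272.95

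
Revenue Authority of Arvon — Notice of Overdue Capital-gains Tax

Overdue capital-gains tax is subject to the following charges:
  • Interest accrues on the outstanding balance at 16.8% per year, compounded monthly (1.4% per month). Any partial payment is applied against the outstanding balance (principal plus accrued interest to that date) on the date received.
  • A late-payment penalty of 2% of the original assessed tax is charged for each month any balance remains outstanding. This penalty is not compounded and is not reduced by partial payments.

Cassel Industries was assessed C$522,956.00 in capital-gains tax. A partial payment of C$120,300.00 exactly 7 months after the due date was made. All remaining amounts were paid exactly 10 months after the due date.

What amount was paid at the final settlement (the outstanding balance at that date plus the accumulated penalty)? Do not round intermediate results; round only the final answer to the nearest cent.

Balance at month 7: C$522,956.0000 × (1 + 0.014)^7 = C$576,409.1087…
After C$120,300.00 payment: C$576,409.1087… − C$120,300.00 = C$456,109.1087…
Balance at month 10: C$456,109.1087… × (1 + 0.014)^3 = C$475,535.1350…
Penalty: 10 × 2% × C$522,956.00 = C$104,591.20
Final settlement = outstanding balance + penalty = C$475,535.1350… + C$104,591.20 = C$580,126.33

C$580,126.33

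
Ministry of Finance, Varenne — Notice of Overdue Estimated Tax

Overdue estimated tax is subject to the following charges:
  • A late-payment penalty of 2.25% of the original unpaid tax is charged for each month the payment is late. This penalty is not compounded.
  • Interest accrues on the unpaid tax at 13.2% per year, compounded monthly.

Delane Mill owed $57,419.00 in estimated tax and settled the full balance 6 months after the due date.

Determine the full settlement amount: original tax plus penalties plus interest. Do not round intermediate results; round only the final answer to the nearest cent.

$69,065.98

Late-payment penalty: 6 × 2.25% × $57,419.00 = $7,751.57…
Interest (13.2%/yr ÷ 12 = 1.1%/month): $57,419.00 × ((1 + 0.011)^6 − 1) = $3,895.4106…
Total = $57,419.00 + $7,751.5650 + $3,895.4106… = $69,065.98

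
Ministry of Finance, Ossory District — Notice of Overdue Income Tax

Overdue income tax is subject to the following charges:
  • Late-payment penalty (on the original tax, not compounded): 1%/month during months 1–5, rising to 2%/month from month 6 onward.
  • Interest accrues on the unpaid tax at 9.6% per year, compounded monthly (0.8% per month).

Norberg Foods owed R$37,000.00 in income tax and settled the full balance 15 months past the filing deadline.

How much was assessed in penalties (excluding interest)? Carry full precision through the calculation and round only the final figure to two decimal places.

Penalty, months 1–5: 5 × 1% × R$37,000.00 = R$1,850.00
Penalty, months 6–15: 10 × 2% × R$37,000.00 = R$7,400.00
Total penalty = R$1,850.00 + R$7,400.00 = R$9,250.00

R$9,250.00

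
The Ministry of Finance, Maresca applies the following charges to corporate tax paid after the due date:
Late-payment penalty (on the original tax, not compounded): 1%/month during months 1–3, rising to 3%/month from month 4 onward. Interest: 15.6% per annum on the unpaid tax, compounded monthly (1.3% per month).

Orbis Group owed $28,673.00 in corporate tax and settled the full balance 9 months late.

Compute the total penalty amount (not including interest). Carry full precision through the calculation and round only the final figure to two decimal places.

Penalty, months 1–3: 3 × 1% × $28,673.00 = $860.19
Penalty, months 4–9: 6 × 3% × $28,673.00 = $5,161.14
Total penalty = $860.19 + $5,161.14 = $6,021.33

$6,021.33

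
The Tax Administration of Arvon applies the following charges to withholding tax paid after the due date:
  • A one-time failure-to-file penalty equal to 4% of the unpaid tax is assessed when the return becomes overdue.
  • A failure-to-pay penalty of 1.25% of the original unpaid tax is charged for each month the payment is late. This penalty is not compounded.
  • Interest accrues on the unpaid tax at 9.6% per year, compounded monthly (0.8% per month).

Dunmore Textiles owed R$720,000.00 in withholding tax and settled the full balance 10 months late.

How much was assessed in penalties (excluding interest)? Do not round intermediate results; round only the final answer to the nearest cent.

R$118,800.00

Failure-to-file penalty: 4% × R$720,000.00 = R$28,800.00
Failure-to-pay penalty = 1.25% × R$720,000.00 × 10 mo = R$90,000.00
Total penalty = R$28,800.00 + R$90,000.00 = R$118,800.00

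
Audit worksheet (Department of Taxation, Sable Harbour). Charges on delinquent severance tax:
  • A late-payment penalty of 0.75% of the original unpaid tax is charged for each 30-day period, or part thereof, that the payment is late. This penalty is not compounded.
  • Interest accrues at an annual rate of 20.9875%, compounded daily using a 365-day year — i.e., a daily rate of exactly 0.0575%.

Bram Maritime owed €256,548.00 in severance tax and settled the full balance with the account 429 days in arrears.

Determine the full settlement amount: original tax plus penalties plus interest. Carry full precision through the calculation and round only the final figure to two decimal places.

€357,159.05

Penalty periods: ⌈429/30⌉ = 15; penalty = 15 × 0.75% × €256,548.00 = €28,861.65
Interest: €256,548.00 × ((1 + 0.000575)^429 − 1) = €256,548.00 × 0.27967240… = €71,749.3950…
Total = €256,548.00 + €28,861.6500 + €71,749.3950… = €357,159.05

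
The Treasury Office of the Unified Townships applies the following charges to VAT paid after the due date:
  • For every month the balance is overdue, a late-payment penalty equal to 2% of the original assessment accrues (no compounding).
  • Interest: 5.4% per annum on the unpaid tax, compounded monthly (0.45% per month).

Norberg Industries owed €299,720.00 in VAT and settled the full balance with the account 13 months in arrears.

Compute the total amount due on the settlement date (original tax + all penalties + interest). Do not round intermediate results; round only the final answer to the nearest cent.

Late-payment penalty = 2% × €299,720.00 × 13 mo = €77,927.20
Interest: €299,720.00 × ((1 + 0.0045)^13 − 1) = €299,720.00 × 0.0601059… = €18,014.9276…
Total = €299,720.00 + €77,927.2000 + €18,014.9276… = €395,662.13

€395,662.13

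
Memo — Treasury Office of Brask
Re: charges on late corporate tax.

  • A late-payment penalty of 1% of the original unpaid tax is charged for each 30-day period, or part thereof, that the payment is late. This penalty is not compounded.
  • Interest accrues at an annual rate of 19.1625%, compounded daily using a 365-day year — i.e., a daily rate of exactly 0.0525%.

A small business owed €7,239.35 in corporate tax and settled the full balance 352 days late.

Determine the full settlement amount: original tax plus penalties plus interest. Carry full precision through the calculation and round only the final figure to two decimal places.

Penalty periods: ⌈352/30⌉ = 12; penalty = 12 × 1% × €7,239.35 = €868.72…
Interest: €7,239.35 × ((1 + 0.000525)^352 − 1) = €7,239.35 × 0.20291949… = €1,469.0052…
Total = €7,239.35 + €868.7220 + €1,469.0052… = €9,577.08

€9,577.08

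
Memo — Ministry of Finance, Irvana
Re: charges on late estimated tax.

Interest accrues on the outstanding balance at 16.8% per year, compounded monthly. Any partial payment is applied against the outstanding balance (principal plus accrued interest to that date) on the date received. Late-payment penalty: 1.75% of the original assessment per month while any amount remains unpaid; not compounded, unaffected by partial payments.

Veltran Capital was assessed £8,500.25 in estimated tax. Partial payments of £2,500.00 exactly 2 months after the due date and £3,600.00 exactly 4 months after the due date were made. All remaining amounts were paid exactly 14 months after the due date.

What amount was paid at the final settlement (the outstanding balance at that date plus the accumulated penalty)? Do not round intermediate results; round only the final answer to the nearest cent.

Monthly rate = 16.8% ÷ 12 = 1.4%
Balance at month 2: £8,500.2500 × (1 + 0.014)^2 = £8,739.9230…
After £2,500.00 payment: £8,739.9230… − £2,500.00 = £6,239.9230…
Balance at month 4: £6,239.9230… × (1 + 0.014)^2 = £6,415.8639…
After £3,600.00 payment: £6,415.8639… − £3,600.00 = £2,815.8639…
Balance at month 14: £2,815.8639… × (1 + 0.014)^10 = £3,235.8711…
Penalty: 14 × 1.75% × £8,500.25 = £2,082.56…
Final settlement = outstanding balance + penalty = £3,235.8711… + £2,082.56… = £5,318.43

£5,318.43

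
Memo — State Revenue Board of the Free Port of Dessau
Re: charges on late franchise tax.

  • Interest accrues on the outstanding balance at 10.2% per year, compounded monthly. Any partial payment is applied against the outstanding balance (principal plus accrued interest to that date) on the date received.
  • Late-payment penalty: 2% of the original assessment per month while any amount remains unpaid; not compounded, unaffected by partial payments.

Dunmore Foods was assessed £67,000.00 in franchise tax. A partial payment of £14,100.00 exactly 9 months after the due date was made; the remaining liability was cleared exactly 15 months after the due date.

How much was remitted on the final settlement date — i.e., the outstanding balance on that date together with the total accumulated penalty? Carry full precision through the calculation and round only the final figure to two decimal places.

£81,335.43

Monthly rate = 10.2% ÷ 12 = 0.85%
Balance at month 9: £67,000.0000 × (1 + 0.0085)^9 = £72,303.2677…
After £14,100.00 payment: £72,303.2677… − £14,100.00 = £58,203.2677…
Balance at month 15: £58,203.2677… × (1 + 0.0085)^6 = £61,235.4316…
Penalty: 15 × 2% × £67,000.00 = £20,100.00
Final settlement = outstanding balance + penalty = £61,235.4316… + £20,100.00 = £81,335.43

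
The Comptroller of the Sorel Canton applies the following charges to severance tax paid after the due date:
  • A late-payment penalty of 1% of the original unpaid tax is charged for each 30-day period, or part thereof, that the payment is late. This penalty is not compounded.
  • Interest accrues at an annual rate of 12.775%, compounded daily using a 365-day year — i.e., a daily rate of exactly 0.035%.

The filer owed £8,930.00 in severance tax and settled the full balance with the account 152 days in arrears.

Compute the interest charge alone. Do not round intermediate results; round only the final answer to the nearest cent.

£487.85

Interest: £8,930.00 × ((1 + 0.00035)^152 − 1) = £8,930.00 × 0.05463074… = £487.8525…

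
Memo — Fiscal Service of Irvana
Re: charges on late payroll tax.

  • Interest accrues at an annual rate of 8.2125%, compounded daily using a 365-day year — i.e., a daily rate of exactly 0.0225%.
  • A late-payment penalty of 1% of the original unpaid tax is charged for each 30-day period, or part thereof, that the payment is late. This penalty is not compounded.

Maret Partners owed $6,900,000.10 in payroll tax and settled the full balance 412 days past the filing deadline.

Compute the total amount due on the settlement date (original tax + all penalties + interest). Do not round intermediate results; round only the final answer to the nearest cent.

Penalty periods: ⌈412/30⌉ = 14; penalty = 14 × 1% × $6,900,000.10 = $966,000.01…
Interest: $6,900,000.10 × ((1 + 0.000225)^412 − 1) = $6,900,000.10 × 0.09712111… = $670,135.6424…
Total = $6,900,000.10 + $966,000.0140 + $670,135.6424… = $8,536,135.76

$8,536,135.76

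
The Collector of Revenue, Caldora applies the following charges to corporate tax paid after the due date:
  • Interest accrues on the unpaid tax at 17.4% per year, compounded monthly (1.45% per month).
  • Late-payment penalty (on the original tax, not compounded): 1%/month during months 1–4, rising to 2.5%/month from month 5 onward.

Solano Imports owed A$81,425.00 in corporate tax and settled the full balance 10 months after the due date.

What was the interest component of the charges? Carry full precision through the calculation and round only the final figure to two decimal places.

Interest: A$81,425.00 × ((1 + 0.0145)^10 − 1) = A$81,425.00 × 0.1548365… = A$12,607.5646…

A$12,607.56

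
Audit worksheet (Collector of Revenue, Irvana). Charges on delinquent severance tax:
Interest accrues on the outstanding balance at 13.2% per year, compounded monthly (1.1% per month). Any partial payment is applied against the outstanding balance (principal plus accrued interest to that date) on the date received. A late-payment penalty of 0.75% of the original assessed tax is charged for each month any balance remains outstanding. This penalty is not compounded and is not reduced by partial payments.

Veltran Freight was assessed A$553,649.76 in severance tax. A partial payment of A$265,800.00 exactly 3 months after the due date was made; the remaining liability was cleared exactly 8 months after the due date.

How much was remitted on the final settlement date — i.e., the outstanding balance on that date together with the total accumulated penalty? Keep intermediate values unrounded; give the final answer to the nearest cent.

Balance at month 3: A$553,649.7600 × (1 + 0.011)^3 = A$572,121.9139…
After A$265,800.00 payment: A$572,121.9139… − A$265,800.00 = A$306,321.9139…
Balance at month 8: A$306,321.9139… × (1 + 0.011)^5 = A$323,544.3682…
Penalty: 8 × 0.75% × A$553,649.76 = A$33,218.99…
Final settlement = outstanding balance + penalty = A$323,544.3682… + A$33,218.99… = A$356,763.35

A$356,763.35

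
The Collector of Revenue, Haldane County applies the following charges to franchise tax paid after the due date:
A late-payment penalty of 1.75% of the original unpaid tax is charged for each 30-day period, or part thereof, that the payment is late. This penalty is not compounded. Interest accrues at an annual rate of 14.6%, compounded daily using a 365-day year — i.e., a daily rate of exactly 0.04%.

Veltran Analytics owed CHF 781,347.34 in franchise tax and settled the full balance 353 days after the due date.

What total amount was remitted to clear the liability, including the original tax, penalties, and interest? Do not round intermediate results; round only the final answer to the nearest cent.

Penalty periods: ⌈353/30⌉ = 12; penalty = 12 × 1.75% × CHF 781,347.34 = CHF 164,082.94…
Interest: CHF 781,347.34 × ((1 + 0.0004)^353 − 1) = CHF 781,347.34 × 0.15162244… = CHF 118,469.7920…
Total = CHF 781,347.34 + CHF 164,082.9414 + CHF 118,469.7920… = CHF 1,063,900.07

CHF 1,063,900.07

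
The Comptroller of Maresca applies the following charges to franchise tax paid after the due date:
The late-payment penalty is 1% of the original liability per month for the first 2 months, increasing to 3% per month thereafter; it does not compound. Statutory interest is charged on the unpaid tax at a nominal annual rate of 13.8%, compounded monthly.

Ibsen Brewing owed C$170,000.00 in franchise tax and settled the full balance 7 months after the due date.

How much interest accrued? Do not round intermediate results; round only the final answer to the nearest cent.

C$14,166.29

Interest (13.8%/yr ÷ 12 = 1.15%/month): C$170,000.00 × ((1 + 0.0115)^7 − 1) = C$14,166.2865…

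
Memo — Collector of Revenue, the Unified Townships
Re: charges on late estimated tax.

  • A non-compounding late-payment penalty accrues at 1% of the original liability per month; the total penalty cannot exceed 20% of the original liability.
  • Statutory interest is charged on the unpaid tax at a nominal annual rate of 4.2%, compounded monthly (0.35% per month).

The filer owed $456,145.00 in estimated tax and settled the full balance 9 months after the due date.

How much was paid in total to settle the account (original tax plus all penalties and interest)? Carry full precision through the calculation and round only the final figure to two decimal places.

$511,769.43

Penalty: 9 × 1% × $456,145.00 = $41,053.05 (below the 20% cap of $91,229.00)
Interest: $456,145.00 × ((1 + 0.0035)^9 − 1) = $456,145.00 × 0.0319446… = $14,571.3789…
Total = $456,145.00 + $41,053.0500 + $14,571.3789… = $511,769.43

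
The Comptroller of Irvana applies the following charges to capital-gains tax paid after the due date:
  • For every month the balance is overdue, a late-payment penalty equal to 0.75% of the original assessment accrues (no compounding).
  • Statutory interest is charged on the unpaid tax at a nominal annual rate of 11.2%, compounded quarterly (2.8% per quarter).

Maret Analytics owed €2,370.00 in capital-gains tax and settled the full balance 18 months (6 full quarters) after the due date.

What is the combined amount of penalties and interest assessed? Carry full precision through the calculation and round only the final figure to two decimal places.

€747.04

Late-payment penalty: 18 × 0.75% × €2,370.00 = €319.95
Interest: €2,370.00 × ((1 + 0.028)^6 − 1) = €2,370.00 × 0.1802084… = €427.0938…
Penalties + interest = €319.9500 + €427.0938… = €747.04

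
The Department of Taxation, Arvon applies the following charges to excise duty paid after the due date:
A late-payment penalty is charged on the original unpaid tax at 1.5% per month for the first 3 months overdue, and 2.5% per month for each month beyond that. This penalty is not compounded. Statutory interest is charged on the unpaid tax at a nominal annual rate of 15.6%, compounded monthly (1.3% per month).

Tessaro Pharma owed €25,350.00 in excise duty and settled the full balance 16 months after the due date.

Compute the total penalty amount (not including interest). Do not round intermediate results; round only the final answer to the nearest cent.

Penalty, months 1–3: 3 × 1.5% × €25,350.00 = €1,140.75
Penalty, months 4–16: 13 × 2.5% × €25,350.00 = €8,238.75
Total penalty = €1,140.75 + €8,238.75 = €9,379.50

€9,379.50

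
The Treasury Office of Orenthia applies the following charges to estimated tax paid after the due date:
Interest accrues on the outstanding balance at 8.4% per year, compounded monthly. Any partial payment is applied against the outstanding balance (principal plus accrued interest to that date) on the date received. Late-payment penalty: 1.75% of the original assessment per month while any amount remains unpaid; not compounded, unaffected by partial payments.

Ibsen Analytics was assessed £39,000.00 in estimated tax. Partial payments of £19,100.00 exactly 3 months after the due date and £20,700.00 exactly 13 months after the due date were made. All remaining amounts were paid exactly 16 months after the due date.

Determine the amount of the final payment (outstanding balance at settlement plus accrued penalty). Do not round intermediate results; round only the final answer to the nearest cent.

£12,474.23

Monthly rate = 8.4% ÷ 12 = 0.7%
Balance at month 3: £39,000.0000 × (1 + 0.007)^3 = £39,824.7464…
After £19,100.00 payment: £39,824.7464… − £19,100.00 = £20,724.7464…
Balance at month 13: £20,724.7464… × (1 + 0.007)^10 = £22,222.0403…
After £20,700.00 payment: £22,222.0403… − £20,700.00 = £1,522.0403…
Balance at month 16: £1,522.0403… × (1 + 0.007)^3 = £1,554.2274…
Penalty: 16 × 1.75% × £39,000.00 = £10,920.00
Final settlement = outstanding balance + penalty = £1,554.2274… + £10,920.00 = £12,474.23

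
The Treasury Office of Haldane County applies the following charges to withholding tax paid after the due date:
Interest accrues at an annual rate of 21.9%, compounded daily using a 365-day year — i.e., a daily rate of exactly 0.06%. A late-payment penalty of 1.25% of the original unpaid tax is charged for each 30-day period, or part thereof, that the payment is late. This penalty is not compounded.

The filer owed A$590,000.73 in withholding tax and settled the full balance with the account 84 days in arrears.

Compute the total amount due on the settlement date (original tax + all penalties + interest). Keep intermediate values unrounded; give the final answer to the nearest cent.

A$642,614.51

Penalty periods: ⌈84/30⌉ = 3; penalty = 3 × 1.25% × A$590,000.73 = A$22,125.03…
Interest: A$590,000.73 × ((1 + 0.0006)^84 − 1) = A$590,000.73 × 0.05167579… = A$30,488.7561…
Total = A$590,000.73 + A$22,125.0274… + A$30,488.7561… = A$642,614.51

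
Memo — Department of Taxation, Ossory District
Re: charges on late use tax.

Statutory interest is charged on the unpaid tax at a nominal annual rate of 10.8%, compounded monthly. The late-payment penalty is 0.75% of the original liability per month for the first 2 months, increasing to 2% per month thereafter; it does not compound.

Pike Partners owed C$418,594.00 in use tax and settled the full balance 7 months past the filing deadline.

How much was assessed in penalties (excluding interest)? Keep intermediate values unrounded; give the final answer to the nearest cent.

Penalty, months 1–2: 2 × 0.75% × C$418,594.00 = C$6,278.91
Penalty, months 3–7: 5 × 2% × C$418,594.00 = C$41,859.40
Total penalty = C$6,278.91 + C$41,859.40 = C$48,138.31

C$48,138.31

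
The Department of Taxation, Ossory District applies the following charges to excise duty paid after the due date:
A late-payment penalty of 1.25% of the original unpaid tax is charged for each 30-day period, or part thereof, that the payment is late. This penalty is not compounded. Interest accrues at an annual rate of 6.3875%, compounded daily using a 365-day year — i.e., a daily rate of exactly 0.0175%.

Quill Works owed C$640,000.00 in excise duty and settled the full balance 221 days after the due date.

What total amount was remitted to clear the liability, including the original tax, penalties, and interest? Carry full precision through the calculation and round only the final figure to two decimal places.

Penalty periods: ⌈221/30⌉ = 8; penalty = 8 × 1.25% × C$640,000.00 = C$64,000.00
Interest: C$640,000.00 × ((1 + 0.000175)^221 − 1) = C$640,000.00 × 0.03942910… = C$25,234.6215…
Total = C$640,000.00 + C$64,000.0000 + C$25,234.6215… = C$729,234.62

C$729,234.62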